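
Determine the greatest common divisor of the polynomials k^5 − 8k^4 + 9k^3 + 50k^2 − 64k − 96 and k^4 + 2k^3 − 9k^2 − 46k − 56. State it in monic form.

k^2 − 2k − 8

Apply the Euclidean algorithm:
  k^5 − 8k^4 + 9k^3 + 50k^2 − 64k − 96 = (k − 10)(k^4 + 2k^3 − 9k^2 − 46k − 56) + (38k^3 + 6k^2 − 468k − 656)
  k^4 + 2k^3 − 9k^2 − 46k − 56 = ((1/38)k + 35/722)(38k^3 + 6k^2 − 468k − 656) + ((1092/361)k^2 − (2184/361)k − 8736/361)
  38k^3 + 6k^2 − 468k − 656 = ((6859/546)k + 14801/546)((1092/361)k^2 − (2184/361)k − 8736/361) + (0)
Last nonzero remainder: (1092/361)k^2 − (2184/361)k − 8736/361. Dividing through by 1092/361 gives the monic gcd k^2 − 2k − 8.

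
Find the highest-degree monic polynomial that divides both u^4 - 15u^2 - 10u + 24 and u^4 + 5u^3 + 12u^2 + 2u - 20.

u^2 + u - 2

Euclidean algorithm in ℚ[u]:
  u^4 - 15u^2 - 10u + 24 = (u^4 + 5u^3 + 12u^2 + 2u - 20) + (-5u^3 - 27u^2 - 12u + 44)
  u^4 + 5u^3 + 12u^2 + 2u - 20 = (-(1/5)u + 2/25)(-5u^3 - 27u^2 - 12u + 44) + ((294/25)u^2 + (294/25)u - 588/25)
  -5u^3 - 27u^2 - 12u + 44 = (-(125/294)u - 275/147)((294/25)u^2 + (294/25)u - 588/25) + (0)
Last nonzero remainder: (294/25)u^2 + (294/25)u - 588/25. Dividing through by 294/25 gives the monic gcd u^2 + u - 2.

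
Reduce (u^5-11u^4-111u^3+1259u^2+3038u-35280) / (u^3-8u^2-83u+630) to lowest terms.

(u^3+6u^2-79u-504)/(u+9)

Repeated division with remainder:
  u^5-11u^4-111u^3+1259u^2+3038u-35280 = (u^2-3u-52)(u^3-8u^2-83u+630) + (-36u^2+612u-2520)
  u^3-8u^2-83u+630 = (-(1/36)u-1/4)(-36u^2+612u-2520) + (0)
Last nonzero remainder: -36u^2+612u-2520. Dividing through by -36 gives the monic gcd u^2-17u+70.
Cancel u^2-17u+70 from numerator and denominator to get the reduced form.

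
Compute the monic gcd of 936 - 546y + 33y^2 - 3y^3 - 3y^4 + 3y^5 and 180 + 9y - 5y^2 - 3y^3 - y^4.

-12 + y + y^2

Repeated division with remainder:
  3y^5 - 3y^4 - 3y^3 + 33y^2 - 546y + 936 = (-3y + 12)(-y^4 - 3y^3 - 5y^2 + 9y + 180) + (18y^3 + 120y^2 - 114y - 1224)
  -y^4 - 3y^3 - 5y^2 + 9y + 180 = (-(1/18)y + 11/54)(18y^3 + 120y^2 - 114y - 1224) + (-(322/9)y^2 - (322/9)y + 1288/3)
  18y^3 + 120y^2 - 114y - 1224 = (-(81/161)y - 459/161)(-(322/9)y^2 - (322/9)y + 1288/3) + (0)
Last nonzero remainder: -(322/9)y^2 - (322/9)y + 1288/3. Dividing through by -322/9 gives the monic gcd y^2 + y - 12.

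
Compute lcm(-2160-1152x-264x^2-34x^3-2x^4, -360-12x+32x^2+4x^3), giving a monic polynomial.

By polynomial division,
  -2x^4-34x^3-264x^2-1152x-2160 = (-(1/2)x-9/2)(4x^3+32x^2-12x-360) + (-126x^2-1386x-3780)
  4x^3+32x^2-12x-360 = (-(2/63)x+2/21)(-126x^2-1386x-3780) + (0)
Last nonzero remainder: -126x^2-1386x-3780. Dividing through by -126 gives the monic gcd x^2+11x+30.
Then lcm(f, g) = f·g / gcd(f, g); expanding and making the result monic gives the answer.

-3240-648x+180x^2+81x^3+14x^4+x^5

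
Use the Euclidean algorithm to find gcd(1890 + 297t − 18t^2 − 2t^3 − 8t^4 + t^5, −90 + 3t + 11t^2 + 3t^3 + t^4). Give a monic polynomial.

Euclidean algorithm in ℚ[t]:
  t^5 − 8t^4 − 2t^3 − 18t^2 + 297t + 1890 = (t − 11)(t^4 + 3t^3 + 11t^2 + 3t − 90) + (20t^3 + 100t^2 + 420t + 900)
  t^4 + 3t^3 + 11t^2 + 3t − 90 = ((1/20)t − 1/10)(20t^3 + 100t^2 + 420t + 900) + (0)
Last nonzero remainder: 20t^3 + 100t^2 + 420t + 900. Dividing through by 20 gives the monic gcd t^3 + 5t^2 + 21t + 45.

45 + 21t + 5t^2 + t^3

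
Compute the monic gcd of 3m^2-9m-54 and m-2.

1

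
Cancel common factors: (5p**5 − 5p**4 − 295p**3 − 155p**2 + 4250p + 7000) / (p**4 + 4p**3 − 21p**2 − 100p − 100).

(5p**2 − 15p − 140)/(p + 2)

By polynomial division,
  5p**5 − 5p**4 − 295p**3 − 155p**2 + 4250p + 7000 = (5p − 25)(p**4 + 4p**3 − 21p**2 − 100p − 100) + (−90p**3 − 180p**2 + 2250p + 4500)
  p**4 + 4p**3 − 21p**2 − 100p − 100 = (−(1/90)p − 1/45)(−90p**3 − 180p**2 + 2250p + 4500) + (0)
Last nonzero remainder: −90p**3 − 180p**2 + 2250p + 4500. Dividing through by −90 gives the monic gcd p**3 + 2p**2 − 25p − 50.
Cancel p**3 + 2p**2 − 25p − 50 from numerator and denominator to get the reduced form.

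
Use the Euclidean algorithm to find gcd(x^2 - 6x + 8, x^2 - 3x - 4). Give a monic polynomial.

x - 4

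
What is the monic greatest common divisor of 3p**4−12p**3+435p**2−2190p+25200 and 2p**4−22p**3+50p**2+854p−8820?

p**2−9p+70

Apply the Euclidean algorithm:
  3p**4−12p**3+435p**2−2190p+25200 = (3/2)(2p**4−22p**3+50p**2+854p−8820) + (21p**3+360p**2−3471p+38430)
  2p**4−22p**3+50p**2+854p−8820 = ((2/21)p−394/147)(21p**3+360p**2−3471p+38430) + ((65928/49)p**2−(593352/49)p+659280/7)
  21p**3+360p**2−3471p+38430 = ((343/21976)p+8967/21976)((65928/49)p**2−(593352/49)p+659280/7) + (0)
Last nonzero remainder: (65928/49)p**2−(593352/49)p+659280/7. Dividing through by 65928/49 gives the monic gcd p**2−9p+70.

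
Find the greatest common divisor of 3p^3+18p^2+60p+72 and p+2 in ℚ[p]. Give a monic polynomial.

Repeated division with remainder:
  3p^3+18p^2+60p+72 = (3p^2+12p+36)(p+2) + (0)
The last nonzero remainder p+2 is already monic.

p+2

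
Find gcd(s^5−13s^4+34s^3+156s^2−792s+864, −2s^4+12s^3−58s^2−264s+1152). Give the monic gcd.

s^2+s−12

By polynomial division,
  s^5−13s^4+34s^3+156s^2−792s+864 = (−(1/2)s+7/2)(−2s^4+12s^3−58s^2−264s+1152) + (−37s^3+227s^2+708s−3168)
  −2s^4+12s^3−58s^2−264s+1152 = ((2/37)s+10/1369)(−37s^3+227s^2+708s−3168) + (−(134064/1369)s^2−(134064/1369)s+1608768/1369)
  −37s^3+227s^2+708s−3168 = ((50653/134064)s−15059/5586)(−(134064/1369)s^2−(134064/1369)s+1608768/1369) + (0)
Last nonzero remainder: −(134064/1369)s^2−(134064/1369)s+1608768/1369. Dividing through by −134064/1369 gives the monic gcd s^2+s−12.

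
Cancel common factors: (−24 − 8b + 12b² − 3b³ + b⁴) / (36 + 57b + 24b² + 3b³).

(−24 + 16b − 4b² + b³)/(36 + 21b + 3b²)

Repeated division with remainder:
  b⁴ − 3b³ + 12b² − 8b − 24 = ((1/3)b − 11/3)(3b³ + 24b² + 57b + 36) + (81b² + 189b + 108)
  3b³ + 24b² + 57b + 36 = ((1/27)b + 17/81)(81b² + 189b + 108) + ((40/3)b + 40/3)
  81b² + 189b + 108 = ((243/40)b + 81/10)((40/3)b + 40/3) + (0)
Last nonzero remainder: (40/3)b + 40/3. Dividing through by 40/3 gives the monic gcd b + 1.
Cancel b + 1 from numerator and denominator to get the reduced form.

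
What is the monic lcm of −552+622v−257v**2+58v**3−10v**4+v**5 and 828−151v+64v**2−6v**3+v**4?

Repeated division with remainder:
  v**5−10v**4+58v**3−257v**2+622v−552 = (v−4)(v**4−6v**3+64v**2−151v+828) + (−30v**3+150v**2−810v+2760)
  v**4−6v**3+64v**2−151v+828 = (−(1/30)v+1/30)(−30v**3+150v**2−810v+2760) + (32v**2−32v+736)
  −30v**3+150v**2−810v+2760 = (−(15/16)v+15/4)(32v**2−32v+736) + (0)
Last nonzero remainder: 32v**2−32v+736. Dividing through by 32 gives the monic gcd v**2−v+23.
Then lcm(f, g) = f·g / gcd(f, g); expanding and making the result monic gives the answer.

−19872+25152v−12914v**2+3995v**3−907v**4+144v**5−15v**6+v**7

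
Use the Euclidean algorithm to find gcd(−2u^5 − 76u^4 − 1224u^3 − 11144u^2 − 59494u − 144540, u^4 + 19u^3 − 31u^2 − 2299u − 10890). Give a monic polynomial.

u^3 + 30u^2 + 299u + 990

Apply the Euclidean algorithm:
  −2u^5 − 76u^4 − 1224u^3 − 11144u^2 − 59494u − 144540 = (−2u − 38)(u^4 + 19u^3 − 31u^2 − 2299u − 10890) + (−564u^3 − 16920u^2 − 168636u − 558360)
  u^4 + 19u^3 − 31u^2 − 2299u − 10890 = (−(1/564)u + 11/564)(−564u^3 − 16920u^2 − 168636u − 558360) + (0)
Last nonzero remainder: −564u^3 − 16920u^2 − 168636u − 558360. Dividing through by −564 gives the monic gcd u^3 + 30u^2 + 299u + 990.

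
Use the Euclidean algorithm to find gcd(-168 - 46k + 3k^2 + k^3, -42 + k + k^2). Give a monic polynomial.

1

Euclidean algorithm in ℚ[k]:
  k^3 + 3k^2 - 46k - 168 = (k + 2)(k^2 + k - 42) + (-6k - 84)
  k^2 + k - 42 = (-(1/6)k + 13/6)(-6k - 84) + (140)
  -6k - 84 = (-(3/70)k - 3/5)(140) + (0)
The last nonzero remainder is the constant 140, so the polynomials are coprime and gcd = 1.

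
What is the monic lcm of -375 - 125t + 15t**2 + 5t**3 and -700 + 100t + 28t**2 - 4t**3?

525 + 100t - 46t**2 - 4t**3 + t**4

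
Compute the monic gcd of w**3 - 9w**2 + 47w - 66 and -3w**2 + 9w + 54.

Euclidean algorithm in ℚ[w]:
  w**3 - 9w**2 + 47w - 66 = (-(1/3)w + 2)(-3w**2 + 9w + 54) + (47w - 174)
  -3w**2 + 9w + 54 = (-(3/47)w - 99/2209)(47w - 174) + (102060/2209)
  47w - 174 = ((103823/102060)w - 64061/17010)(102060/2209) + (0)
The last nonzero remainder is the constant 102060/2209, so the polynomials are coprime and gcd = 1.

1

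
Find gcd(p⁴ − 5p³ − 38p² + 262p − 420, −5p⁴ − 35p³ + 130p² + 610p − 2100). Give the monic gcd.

By polynomial division,
  p⁴ − 5p³ − 38p² + 262p − 420 = (−1/5)(−5p⁴ − 35p³ + 130p² + 610p − 2100) + (−12p³ − 12p² + 384p − 840)
  −5p⁴ − 35p³ + 130p² + 610p − 2100 = ((5/12)p + 5/2)(−12p³ − 12p² + 384p − 840) + (0)
Last nonzero remainder: −12p³ − 12p² + 384p − 840. Dividing through by −12 gives the monic gcd p³ + p² − 32p + 70.

p³ + p² − 32p + 70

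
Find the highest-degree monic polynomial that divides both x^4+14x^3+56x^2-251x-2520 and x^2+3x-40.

x^2+3x-40

Euclidean algorithm in ℚ[x]:
  x^4+14x^3+56x^2-251x-2520 = (x^2+11x+63)(x^2+3x-40) + (0)
The last nonzero remainder x^2+3x-40 is already monic.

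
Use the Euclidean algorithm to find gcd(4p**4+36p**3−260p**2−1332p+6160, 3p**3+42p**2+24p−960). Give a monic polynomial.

p−4

Repeated division with remainder:
  4p**4+36p**3−260p**2−1332p+6160 = ((4/3)p−20/3)(3p**3+42p**2+24p−960) + (−12p**2+108p−240)
  3p**3+42p**2+24p−960 = (−(1/4)p−23/4)(−12p**2+108p−240) + (585p−2340)
  −12p**2+108p−240 = (−(4/195)p+4/39)(585p−2340) + (0)
Last nonzero remainder: 585p−2340. Dividing through by 585 gives the monic gcd p−4.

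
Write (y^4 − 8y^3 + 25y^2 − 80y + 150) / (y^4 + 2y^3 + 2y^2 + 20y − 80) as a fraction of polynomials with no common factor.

(y^2 − 8y + 15)/(y^2 + 2y − 8)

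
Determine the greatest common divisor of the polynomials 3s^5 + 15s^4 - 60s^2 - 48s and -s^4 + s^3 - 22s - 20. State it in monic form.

Euclidean algorithm in ℚ[s]:
  3s^5 + 15s^4 - 60s^2 - 48s = (-3s - 18)(-s^4 + s^3 - 22s - 20) + (18s^3 - 126s^2 - 504s - 360)
  -s^4 + s^3 - 22s - 20 = (-(1/18)s - 1/3)(18s^3 - 126s^2 - 504s - 360) + (-70s^2 - 210s - 140)
  18s^3 - 126s^2 - 504s - 360 = (-(9/35)s + 18/7)(-70s^2 - 210s - 140) + (0)
Last nonzero remainder: -70s^2 - 210s - 140. Dividing through by -70 gives the monic gcd s^2 + 3s + 2.

s^2 + 3s + 2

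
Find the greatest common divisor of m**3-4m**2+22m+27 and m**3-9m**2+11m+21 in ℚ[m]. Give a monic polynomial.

m+1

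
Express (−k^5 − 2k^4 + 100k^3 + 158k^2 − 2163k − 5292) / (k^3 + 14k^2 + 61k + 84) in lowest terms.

(−k^3 + 5k^2 + 77k − 441)/(k + 7)

By polynomial division,
  −k^5 − 2k^4 + 100k^3 + 158k^2 − 2163k − 5292 = (−k^2 + 12k − 7)(k^3 + 14k^2 + 61k + 84) + (−392k^2 − 2744k − 4704)
  k^3 + 14k^2 + 61k + 84 = (−(1/392)k − 1/56)(−392k^2 − 2744k − 4704) + (0)
Last nonzero remainder: −392k^2 − 2744k − 4704. Dividing through by −392 gives the monic gcd k^2 + 7k + 12.
Cancel k^2 + 7k + 12 from numerator and denominator to get the reduced form.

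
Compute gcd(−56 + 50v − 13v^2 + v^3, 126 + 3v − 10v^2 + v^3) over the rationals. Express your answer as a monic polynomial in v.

−7 + v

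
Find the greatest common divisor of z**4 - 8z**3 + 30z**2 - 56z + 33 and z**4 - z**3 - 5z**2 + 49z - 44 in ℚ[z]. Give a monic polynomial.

z**3 - 5z**2 + 15z - 11

Apply the Euclidean algorithm:
  z**4 - 8z**3 + 30z**2 - 56z + 33 = (z**4 - z**3 - 5z**2 + 49z - 44) + (-7z**3 + 35z**2 - 105z + 77)
  z**4 - z**3 - 5z**2 + 49z - 44 = (-(1/7)z - 4/7)(-7z**3 + 35z**2 - 105z + 77) + (0)
Last nonzero remainder: -7z**3 + 35z**2 - 105z + 77. Dividing through by -7 gives the monic gcd z**3 - 5z**2 + 15z - 11.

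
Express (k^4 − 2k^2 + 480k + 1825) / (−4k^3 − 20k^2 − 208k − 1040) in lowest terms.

Apply the Euclidean algorithm:
  k^4 − 2k^2 + 480k + 1825 = (−(1/4)k + 5/4)(−4k^3 − 20k^2 − 208k − 1040) + (−29k^2 + 480k + 3125)
  −4k^3 − 20k^2 − 208k − 1040 = ((4/29)k + 2500/841)(−29k^2 + 480k + 3125) + (−(1737428/841)k − 8687140/841)
  −29k^2 + 480k + 3125 = ((24389/1737428)k − 525625/1737428)(−(1737428/841)k − 8687140/841) + (0)
Last nonzero remainder: −(1737428/841)k − 8687140/841. Dividing through by −1737428/841 gives the monic gcd k + 5.
Cancel k + 5 from numerator and denominator to get the reduced form.

(−k^3 + 5k^2 − 23k − 365)/(4k^2 + 208)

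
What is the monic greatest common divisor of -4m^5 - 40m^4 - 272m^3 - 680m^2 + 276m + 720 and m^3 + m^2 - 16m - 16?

m^2 + 5m + 4

By polynomial division,
  -4m^5 - 40m^4 - 272m^3 - 680m^2 + 276m + 720 = (-4m^2 - 36m - 300)(m^3 + m^2 - 16m - 16) + (-1020m^2 - 5100m - 4080)
  m^3 + m^2 - 16m - 16 = (-(1/1020)m + 1/255)(-1020m^2 - 5100m - 4080) + (0)
Last nonzero remainder: -1020m^2 - 5100m - 4080. Dividing through by -1020 gives the monic gcd m^2 + 5m + 4.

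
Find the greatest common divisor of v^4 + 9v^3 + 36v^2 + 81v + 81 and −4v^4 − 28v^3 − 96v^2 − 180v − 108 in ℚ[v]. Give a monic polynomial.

v^3 + 6v^2 + 18v + 27

Apply the Euclidean algorithm:
  v^4 + 9v^3 + 36v^2 + 81v + 81 = (−1/4)(−4v^4 − 28v^3 − 96v^2 − 180v − 108) + (2v^3 + 12v^2 + 36v + 54)
  −4v^4 − 28v^3 − 96v^2 − 180v − 108 = (−2v − 2)(2v^3 + 12v^2 + 36v + 54) + (0)
Last nonzero remainder: 2v^3 + 12v^2 + 36v + 54. Dividing through by 2 gives the monic gcd v^3 + 6v^2 + 18v + 27.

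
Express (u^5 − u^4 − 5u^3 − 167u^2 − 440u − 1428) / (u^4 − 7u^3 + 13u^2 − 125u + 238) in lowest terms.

(u^2 + 4u + 12)/(u − 2)

Apply the Euclidean algorithm:
  u^5 − u^4 − 5u^3 − 167u^2 − 440u − 1428 = (u + 6)(u^4 − 7u^3 + 13u^2 − 125u + 238) + (24u^3 − 120u^2 + 72u − 2856)
  u^4 − 7u^3 + 13u^2 − 125u + 238 = ((1/24)u − 1/12)(24u^3 − 120u^2 + 72u − 2856) + (0)
Last nonzero remainder: 24u^3 − 120u^2 + 72u − 2856. Dividing through by 24 gives the monic gcd u^3 − 5u^2 + 3u − 119.
Cancel u^3 − 5u^2 + 3u − 119 from numerator and denominator to get the reduced form.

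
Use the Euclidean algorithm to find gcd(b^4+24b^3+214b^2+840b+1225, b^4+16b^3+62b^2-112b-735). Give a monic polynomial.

Apply the Euclidean algorithm:
  b^4+24b^3+214b^2+840b+1225 = (b^4+16b^3+62b^2-112b-735) + (8b^3+152b^2+952b+1960)
  b^4+16b^3+62b^2-112b-735 = ((1/8)b-3/8)(8b^3+152b^2+952b+1960) + (0)
Last nonzero remainder: 8b^3+152b^2+952b+1960. Dividing through by 8 gives the monic gcd b^3+19b^2+119b+245.

b^3+19b^2+119b+245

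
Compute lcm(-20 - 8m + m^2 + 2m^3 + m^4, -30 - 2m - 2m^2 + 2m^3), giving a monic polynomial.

Euclidean algorithm in ℚ[m]:
  m^4 + 2m^3 + m^2 - 8m - 20 = ((1/2)m + 3/2)(2m^3 - 2m^2 - 2m - 30) + (5m^2 + 10m + 25)
  2m^3 - 2m^2 - 2m - 30 = ((2/5)m - 6/5)(5m^2 + 10m + 25) + (0)
Last nonzero remainder: 5m^2 + 10m + 25. Dividing through by 5 gives the monic gcd m^2 + 2m + 5.
Then lcm(f, g) = f·g / gcd(f, g); expanding and making the result monic gives the answer.

60 + 4m - 11m^2 - 5m^3 - m^4 + m^5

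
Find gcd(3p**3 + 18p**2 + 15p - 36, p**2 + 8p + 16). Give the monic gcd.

p + 4

Repeated division with remainder:
  3p**3 + 18p**2 + 15p - 36 = (3p - 6)(p**2 + 8p + 16) + (15p + 60)
  p**2 + 8p + 16 = ((1/15)p + 4/15)(15p + 60) + (0)
Last nonzero remainder: 15p + 60. Dividing through by 15 gives the monic gcd p + 4.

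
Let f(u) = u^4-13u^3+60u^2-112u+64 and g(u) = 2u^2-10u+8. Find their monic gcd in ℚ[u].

By polynomial division,
  u^4-13u^3+60u^2-112u+64 = ((1/2)u^2-4u+8)(2u^2-10u+8) + (0)
Last nonzero remainder: 2u^2-10u+8. Dividing through by 2 gives the monic gcd u^2-5u+4.

u^2-5u+4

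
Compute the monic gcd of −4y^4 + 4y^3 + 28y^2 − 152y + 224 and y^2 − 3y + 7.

By polynomial division,
  −4y^4 + 4y^3 + 28y^2 − 152y + 224 = (−4y^2 − 8y + 32)(y^2 − 3y + 7) + (0)
The last nonzero remainder y^2 − 3y + 7 is already monic.

y^2 − 3y + 7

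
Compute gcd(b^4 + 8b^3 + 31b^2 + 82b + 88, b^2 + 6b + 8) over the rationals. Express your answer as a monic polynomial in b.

Apply the Euclidean algorithm:
  b^4 + 8b^3 + 31b^2 + 82b + 88 = (b^2 + 2b + 11)(b^2 + 6b + 8) + (0)
The last nonzero remainder b^2 + 6b + 8 is already monic.

b^2 + 6b + 8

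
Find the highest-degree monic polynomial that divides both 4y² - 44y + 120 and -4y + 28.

1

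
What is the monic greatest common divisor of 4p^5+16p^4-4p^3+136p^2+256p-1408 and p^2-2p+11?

p^2-2p+11

Euclidean algorithm in ℚ[p]:
  4p^5+16p^4-4p^3+136p^2+256p-1408 = (4p^3+24p^2-128)(p^2-2p+11) + (0)
The last nonzero remainder p^2-2p+11 is already monic.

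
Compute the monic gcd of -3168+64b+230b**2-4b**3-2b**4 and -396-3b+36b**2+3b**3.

Repeated division with remainder:
  -2b**4-4b**3+230b**2+64b-3168 = (-(2/3)b+20/3)(3b**3+36b**2-3b-396) + (-12b**2-180b-528)
  3b**3+36b**2-3b-396 = (-(1/4)b+3/4)(-12b**2-180b-528) + (0)
Last nonzero remainder: -12b**2-180b-528. Dividing through by -12 gives the monic gcd b**2+15b+44.

44+15b+b**2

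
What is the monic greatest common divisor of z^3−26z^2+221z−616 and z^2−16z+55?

z−11

Euclidean algorithm in ℚ[z]:
  z^3−26z^2+221z−616 = (z−10)(z^2−16z+55) + (6z−66)
  z^2−16z+55 = ((1/6)z−5/6)(6z−66) + (0)
Last nonzero remainder: 6z−66. Dividing through by 6 gives the monic gcd z−11.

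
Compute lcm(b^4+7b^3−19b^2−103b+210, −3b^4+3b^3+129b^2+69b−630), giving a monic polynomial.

b^6+3b^5−68b^4−174b^3+1021b^2+1323b−4410

Euclidean algorithm in ℚ[b]:
  b^4+7b^3−19b^2−103b+210 = (−1/3)(−3b^4+3b^3+129b^2+69b−630) + (8b^3+24b^2−80b)
  −3b^4+3b^3+129b^2+69b−630 = (−(3/8)b+3/2)(8b^3+24b^2−80b) + (63b^2+189b−630)
  8b^3+24b^2−80b = ((8/63)b)(63b^2+189b−630) + (0)
Last nonzero remainder: 63b^2+189b−630. Dividing through by 63 gives the monic gcd b^2+3b−10.
Then lcm(f, g) = f·g / gcd(f, g); expanding and making the result monic gives the answer.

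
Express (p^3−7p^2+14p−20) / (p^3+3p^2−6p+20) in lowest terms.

(p−5)/(p+5)

Apply the Euclidean algorithm:
  p^3−7p^2+14p−20 = (p^3+3p^2−6p+20) + (−10p^2+20p−40)
  p^3+3p^2−6p+20 = (−(1/10)p−1/2)(−10p^2+20p−40) + (0)
Last nonzero remainder: −10p^2+20p−40. Dividing through by −10 gives the monic gcd p^2−2p+4.
Cancel p^2−2p+4 from numerator and denominator to get the reduced form.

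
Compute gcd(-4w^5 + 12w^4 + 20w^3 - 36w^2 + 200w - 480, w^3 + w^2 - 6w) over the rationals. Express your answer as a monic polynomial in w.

Euclidean algorithm in ℚ[w]:
  -4w^5 + 12w^4 + 20w^3 - 36w^2 + 200w - 480 = (-4w^2 + 16w - 20)(w^3 + w^2 - 6w) + (80w^2 + 80w - 480)
  w^3 + w^2 - 6w = ((1/80)w)(80w^2 + 80w - 480) + (0)
Last nonzero remainder: 80w^2 + 80w - 480. Dividing through by 80 gives the monic gcd w^2 + w - 6.

w^2 + w - 6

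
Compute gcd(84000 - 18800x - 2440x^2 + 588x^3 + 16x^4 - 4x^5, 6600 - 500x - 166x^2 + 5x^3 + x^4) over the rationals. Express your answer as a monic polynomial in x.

600 - 100x - 6x^2 + x^3

Repeated division with remainder:
  -4x^5 + 16x^4 + 588x^3 - 2440x^2 - 18800x + 84000 = (-4x + 36)(x^4 + 5x^3 - 166x^2 - 500x + 6600) + (-256x^3 + 1536x^2 + 25600x - 153600)
  x^4 + 5x^3 - 166x^2 - 500x + 6600 = (-(1/256)x - 11/256)(-256x^3 + 1536x^2 + 25600x - 153600) + (0)
Last nonzero remainder: -256x^3 + 1536x^2 + 25600x - 153600. Dividing through by -256 gives the monic gcd x^3 - 6x^2 - 100x + 600.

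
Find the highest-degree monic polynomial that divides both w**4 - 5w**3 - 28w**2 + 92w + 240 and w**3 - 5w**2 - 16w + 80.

Euclidean algorithm in ℚ[w]:
  w**4 - 5w**3 - 28w**2 + 92w + 240 = (w)(w**3 - 5w**2 - 16w + 80) + (-12w**2 + 12w + 240)
  w**3 - 5w**2 - 16w + 80 = (-(1/12)w + 1/3)(-12w**2 + 12w + 240) + (0)
Last nonzero remainder: -12w**2 + 12w + 240. Dividing through by -12 gives the monic gcd w**2 - w - 20.

w**2 - w - 20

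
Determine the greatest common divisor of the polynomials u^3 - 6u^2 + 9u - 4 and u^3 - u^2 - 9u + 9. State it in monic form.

Apply the Euclidean algorithm:
  u^3 - 6u^2 + 9u - 4 = (u^3 - u^2 - 9u + 9) + (-5u^2 + 18u - 13)
  u^3 - u^2 - 9u + 9 = (-(1/5)u - 13/25)(-5u^2 + 18u - 13) + (-(56/25)u + 56/25)
  -5u^2 + 18u - 13 = ((125/56)u - 325/56)(-(56/25)u + 56/25) + (0)
Last nonzero remainder: -(56/25)u + 56/25. Dividing through by -56/25 gives the monic gcd u - 1.

u - 1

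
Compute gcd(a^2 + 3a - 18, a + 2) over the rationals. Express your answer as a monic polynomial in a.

1

Apply the Euclidean algorithm:
  a^2 + 3a - 18 = (a + 1)(a + 2) + (-20)
  a + 2 = (-(1/20)a - 1/10)(-20) + (0)
The last nonzero remainder is the constant -20, so the polynomials are coprime and gcd = 1.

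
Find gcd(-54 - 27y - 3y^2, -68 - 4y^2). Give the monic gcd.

1

Euclidean algorithm in ℚ[y]:
  -3y^2 - 27y - 54 = (3/4)(-4y^2 - 68) + (-27y - 3)
  -4y^2 - 68 = ((4/27)y - 4/243)(-27y - 3) + (-5512/81)
  -27y - 3 = ((2187/5512)y + 243/5512)(-5512/81) + (0)
The last nonzero remainder is the constant -5512/81, so the polynomials are coprime and gcd = 1.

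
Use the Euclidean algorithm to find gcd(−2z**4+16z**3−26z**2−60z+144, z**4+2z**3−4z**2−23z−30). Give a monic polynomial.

Euclidean algorithm in ℚ[z]:
  −2z**4+16z**3−26z**2−60z+144 = (−2)(z**4+2z**3−4z**2−23z−30) + (20z**3−34z**2−106z+84)
  z**4+2z**3−4z**2−23z−30 = ((1/20)z+37/200)(20z**3−34z**2−106z+84) + ((759/100)z**2−(759/100)z−2277/50)
  20z**3−34z**2−106z+84 = ((2000/759)z−1400/759)((759/100)z**2−(759/100)z−2277/50) + (0)
Last nonzero remainder: (759/100)z**2−(759/100)z−2277/50. Dividing through by 759/100 gives the monic gcd z**2−z−6.

z**2−z−6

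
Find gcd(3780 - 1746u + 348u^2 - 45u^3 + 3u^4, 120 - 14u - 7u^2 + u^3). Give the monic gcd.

30 - 11u + u^2

By polynomial division,
  3u^4 - 45u^3 + 348u^2 - 1746u + 3780 = (3u - 24)(u^3 - 7u^2 - 14u + 120) + (222u^2 - 2442u + 6660)
  u^3 - 7u^2 - 14u + 120 = ((1/222)u + 2/111)(222u^2 - 2442u + 6660) + (0)
Last nonzero remainder: 222u^2 - 2442u + 6660. Dividing through by 222 gives the monic gcd u^2 - 11u + 30.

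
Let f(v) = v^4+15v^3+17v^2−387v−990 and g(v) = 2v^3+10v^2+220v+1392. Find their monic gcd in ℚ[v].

Repeated division with remainder:
  v^4+15v^3+17v^2−387v−990 = ((1/2)v+5)(2v^3+10v^2+220v+1392) + (−143v^2−2183v−7950)
  2v^3+10v^2+220v+1392 = (−(2/143)v+2936/20449)(−143v^2−2183v−7950) + ((8634368/20449)v+51806208/20449)
  −143v^2−2183v−7950 = (−(2924207/8634368)v−27094925/8634368)((8634368/20449)v+51806208/20449) + (0)
Last nonzero remainder: (8634368/20449)v+51806208/20449. Dividing through by 8634368/20449 gives the monic gcd v+6.

v+6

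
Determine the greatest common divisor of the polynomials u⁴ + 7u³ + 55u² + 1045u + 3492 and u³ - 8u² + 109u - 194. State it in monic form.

u² - 6u + 97

Apply the Euclidean algorithm:
  u⁴ + 7u³ + 55u² + 1045u + 3492 = (u + 15)(u³ - 8u² + 109u - 194) + (66u² - 396u + 6402)
  u³ - 8u² + 109u - 194 = ((1/66)u - 1/33)(66u² - 396u + 6402) + (0)
Last nonzero remainder: 66u² - 396u + 6402. Dividing through by 66 gives the monic gcd u² - 6u + 97.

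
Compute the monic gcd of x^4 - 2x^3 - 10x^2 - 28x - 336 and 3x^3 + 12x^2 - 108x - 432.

Repeated division with remainder:
  x^4 - 2x^3 - 10x^2 - 28x - 336 = ((1/3)x - 2)(3x^3 + 12x^2 - 108x - 432) + (50x^2 - 100x - 1200)
  3x^3 + 12x^2 - 108x - 432 = ((3/50)x + 9/25)(50x^2 - 100x - 1200) + (0)
Last nonzero remainder: 50x^2 - 100x - 1200. Dividing through by 50 gives the monic gcd x^2 - 2x - 24.

x^2 - 2x - 24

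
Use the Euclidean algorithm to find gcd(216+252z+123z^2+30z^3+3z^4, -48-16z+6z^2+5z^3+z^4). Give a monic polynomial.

Euclidean algorithm in ℚ[z]:
  3z^4+30z^3+123z^2+252z+216 = (3)(z^4+5z^3+6z^2-16z-48) + (15z^3+105z^2+300z+360)
  z^4+5z^3+6z^2-16z-48 = ((1/15)z-2/15)(15z^3+105z^2+300z+360) + (0)
Last nonzero remainder: 15z^3+105z^2+300z+360. Dividing through by 15 gives the monic gcd z^3+7z^2+20z+24.

24+20z+7z^2+z^3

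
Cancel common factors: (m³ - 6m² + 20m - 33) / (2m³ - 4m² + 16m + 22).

(m - 3)/(2m + 2)

Euclidean algorithm in ℚ[m]:
  m³ - 6m² + 20m - 33 = (1/2)(2m³ - 4m² + 16m + 22) + (-4m² + 12m - 44)
  2m³ - 4m² + 16m + 22 = (-(1/2)m - 1/2)(-4m² + 12m - 44) + (0)
Last nonzero remainder: -4m² + 12m - 44. Dividing through by -4 gives the monic gcd m² - 3m + 11.
Cancel m² - 3m + 11 from numerator and denominator to get the reduced form.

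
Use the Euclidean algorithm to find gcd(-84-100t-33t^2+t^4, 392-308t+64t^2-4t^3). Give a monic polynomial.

-7+t

Apply the Euclidean algorithm:
  t^4-33t^2-100t-84 = (-(1/4)t-4)(-4t^3+64t^2-308t+392) + (146t^2-1234t+1484)
  -4t^3+64t^2-308t+392 = (-(2/73)t+1102/5329)(146t^2-1234t+1484) + (-(64800/5329)t+453600/5329)
  146t^2-1234t+1484 = (-(389017/32400)t+282437/16200)(-(64800/5329)t+453600/5329) + (0)
Last nonzero remainder: -(64800/5329)t+453600/5329. Dividing through by -64800/5329 gives the monic gcd t-7.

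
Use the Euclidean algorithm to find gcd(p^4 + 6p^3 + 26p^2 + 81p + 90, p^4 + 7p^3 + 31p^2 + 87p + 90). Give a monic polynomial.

p^2 + 5p + 6

By polynomial division,
  p^4 + 6p^3 + 26p^2 + 81p + 90 = (p^4 + 7p^3 + 31p^2 + 87p + 90) + (−p^3 − 5p^2 − 6p)
  p^4 + 7p^3 + 31p^2 + 87p + 90 = (−p − 2)(−p^3 − 5p^2 − 6p) + (15p^2 + 75p + 90)
  −p^3 − 5p^2 − 6p = (−(1/15)p)(15p^2 + 75p + 90) + (0)
Last nonzero remainder: 15p^2 + 75p + 90. Dividing through by 15 gives the monic gcd p^2 + 5p + 6.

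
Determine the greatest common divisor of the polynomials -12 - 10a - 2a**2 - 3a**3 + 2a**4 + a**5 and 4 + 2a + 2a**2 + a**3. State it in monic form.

By polynomial division,
  a**5 + 2a**4 - 3a**3 - 2a**2 - 10a - 12 = (a**2 - 5)(a**3 + 2a**2 + 2a + 4) + (4a**2 + 8)
  a**3 + 2a**2 + 2a + 4 = ((1/4)a + 1/2)(4a**2 + 8) + (0)
Last nonzero remainder: 4a**2 + 8. Dividing through by 4 gives the monic gcd a**2 + 2.

2 + a**2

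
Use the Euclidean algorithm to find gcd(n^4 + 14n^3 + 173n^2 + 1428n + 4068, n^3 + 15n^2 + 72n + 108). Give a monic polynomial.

Euclidean algorithm in ℚ[n]:
  n^4 + 14n^3 + 173n^2 + 1428n + 4068 = (n - 1)(n^3 + 15n^2 + 72n + 108) + (116n^2 + 1392n + 4176)
  n^3 + 15n^2 + 72n + 108 = ((1/116)n + 3/116)(116n^2 + 1392n + 4176) + (0)
Last nonzero remainder: 116n^2 + 1392n + 4176. Dividing through by 116 gives the monic gcd n^2 + 12n + 36.

n^2 + 12n + 36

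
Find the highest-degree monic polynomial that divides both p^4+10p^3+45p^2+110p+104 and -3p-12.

Repeated division with remainder:
  p^4+10p^3+45p^2+110p+104 = (-(1/3)p^3-2p^2-7p-26/3)(-3p-12) + (0)
Last nonzero remainder: -3p-12. Dividing through by -3 gives the monic gcd p+4.

p+4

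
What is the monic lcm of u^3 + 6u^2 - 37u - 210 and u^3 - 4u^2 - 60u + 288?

By polynomial division,
  u^3 + 6u^2 - 37u - 210 = (u^3 - 4u^2 - 60u + 288) + (10u^2 + 23u - 498)
  u^3 - 4u^2 - 60u + 288 = ((1/10)u - 63/100)(10u^2 + 23u - 498) + ((429/100)u - 1287/50)
  10u^2 + 23u - 498 = ((1000/429)u + 8300/429)((429/100)u - 1287/50) + (0)
Last nonzero remainder: (429/100)u - 1287/50. Dividing through by 429/100 gives the monic gcd u - 6.
Then lcm(f, g) = f·g / gcd(f, g); expanding and making the result monic gives the answer.

u^5 + 8u^4 - 73u^3 - 572u^2 + 1356u + 10080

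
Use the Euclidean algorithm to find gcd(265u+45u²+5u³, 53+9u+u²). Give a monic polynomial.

53+9u+u²

Euclidean algorithm in ℚ[u]:
  5u³+45u²+265u = (5u)(u²+9u+53) + (0)
The last nonzero remainder u²+9u+53 is already monic.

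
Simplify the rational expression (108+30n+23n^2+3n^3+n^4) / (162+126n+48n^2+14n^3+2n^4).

By polynomial division,
  n^4+3n^3+23n^2+30n+108 = (1/2)(2n^4+14n^3+48n^2+126n+162) + (-4n^3-n^2-33n+27)
  2n^4+14n^3+48n^2+126n+162 = (-(1/2)n-27/8)(-4n^3-n^2-33n+27) + ((225/8)n^2+(225/8)n+2025/8)
  -4n^3-n^2-33n+27 = (-(32/225)n+8/75)((225/8)n^2+(225/8)n+2025/8) + (0)
Last nonzero remainder: (225/8)n^2+(225/8)n+2025/8. Dividing through by 225/8 gives the monic gcd n^2+n+9.
Cancel n^2+n+9 from numerator and denominator to get the reduced form.

(12+2n+n^2)/(18+12n+2n^2)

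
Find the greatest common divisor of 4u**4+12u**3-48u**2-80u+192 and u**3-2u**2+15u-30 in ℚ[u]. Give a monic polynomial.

By polynomial division,
  4u**4+12u**3-48u**2-80u+192 = (4u+20)(u**3-2u**2+15u-30) + (-68u**2-260u+792)
  u**3-2u**2+15u-30 = (-(1/68)u+99/1156)(-68u**2-260u+792) + ((14136/289)u-28272/289)
  -68u**2-260u+792 = (-(4913/3534)u-9537/1178)((14136/289)u-28272/289) + (0)
Last nonzero remainder: (14136/289)u-28272/289. Dividing through by 14136/289 gives the monic gcd u-2.

u-2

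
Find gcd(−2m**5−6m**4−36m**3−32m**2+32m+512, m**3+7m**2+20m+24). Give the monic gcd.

m**2+4m+8

Apply the Euclidean algorithm:
  −2m**5−6m**4−36m**3−32m**2+32m+512 = (−2m**2+8m−52)(m**3+7m**2+20m+24) + (220m**2+880m+1760)
  m**3+7m**2+20m+24 = ((1/220)m+3/220)(220m**2+880m+1760) + (0)
Last nonzero remainder: 220m**2+880m+1760. Dividing through by 220 gives the monic gcd m**2+4m+8.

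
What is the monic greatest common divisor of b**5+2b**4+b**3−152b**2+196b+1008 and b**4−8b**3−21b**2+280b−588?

b**2−7b+14

Euclidean algorithm in ℚ[b]:
  b**5+2b**4+b**3−152b**2+196b+1008 = (b+10)(b**4−8b**3−21b**2+280b−588) + (102b**3−222b**2−2016b+6888)
  b**4−8b**3−21b**2+280b−588 = ((1/102)b−33/578)(102b**3−222b**2−2016b+6888) + (−(4020/289)b**2+(28140/289)b−56280/289)
  102b**3−222b**2−2016b+6888 = (−(4913/670)b−11849/335)(−(4020/289)b**2+(28140/289)b−56280/289) + (0)
Last nonzero remainder: −(4020/289)b**2+(28140/289)b−56280/289. Dividing through by −4020/289 gives the monic gcd b**2−7b+14.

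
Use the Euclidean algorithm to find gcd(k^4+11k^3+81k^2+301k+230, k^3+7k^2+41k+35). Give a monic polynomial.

By polynomial division,
  k^4+11k^3+81k^2+301k+230 = (k+4)(k^3+7k^2+41k+35) + (12k^2+102k+90)
  k^3+7k^2+41k+35 = ((1/12)k-1/8)(12k^2+102k+90) + ((185/4)k+185/4)
  12k^2+102k+90 = ((48/185)k+72/37)((185/4)k+185/4) + (0)
Last nonzero remainder: (185/4)k+185/4. Dividing through by 185/4 gives the monic gcd k+1.

k+1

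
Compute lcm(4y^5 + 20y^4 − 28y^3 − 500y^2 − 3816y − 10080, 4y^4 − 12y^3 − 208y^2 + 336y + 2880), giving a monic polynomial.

Repeated division with remainder:
  4y^5 + 20y^4 − 28y^3 − 500y^2 − 3816y − 10080 = (y + 8)(4y^4 − 12y^3 − 208y^2 + 336y + 2880) + (276y^3 + 828y^2 − 9384y − 33120)
  4y^4 − 12y^3 − 208y^2 + 336y + 2880 = ((1/69)y − 2/23)(276y^3 + 828y^2 − 9384y − 33120) + (0)
Last nonzero remainder: 276y^3 + 828y^2 − 9384y − 33120. Dividing through by 276 gives the monic gcd y^3 + 3y^2 − 34y − 120.
Then lcm(f, g) = f·g / gcd(f, g); expanding and making the result monic gives the answer.

y^6 − y^5 − 37y^4 − 83y^3 − 204y^2 + 3204y + 15120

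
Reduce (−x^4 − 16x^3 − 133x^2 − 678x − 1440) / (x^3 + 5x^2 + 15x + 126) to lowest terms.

Euclidean algorithm in ℚ[x]:
  −x^4 − 16x^3 − 133x^2 − 678x − 1440 = (−x − 11)(x^3 + 5x^2 + 15x + 126) + (−63x^2 − 387x − 54)
  x^3 + 5x^2 + 15x + 126 = (−(1/63)x + 8/441)(−63x^2 − 387x − 54) + ((1037/49)x + 6222/49)
  −63x^2 − 387x − 54 = (−(3087/1037)x − 441/1037)((1037/49)x + 6222/49) + (0)
Last nonzero remainder: (1037/49)x + 6222/49. Dividing through by 1037/49 gives the monic gcd x + 6.
Cancel x + 6 from numerator and denominator to get the reduced form.

(−x^3 − 10x^2 − 73x − 240)/(x^2 − x + 21)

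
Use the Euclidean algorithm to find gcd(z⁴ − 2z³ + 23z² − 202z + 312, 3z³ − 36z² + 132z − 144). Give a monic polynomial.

z² − 6z + 8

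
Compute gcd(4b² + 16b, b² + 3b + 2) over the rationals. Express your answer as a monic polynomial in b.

1

Apply the Euclidean algorithm:
  4b² + 16b = (4)(b² + 3b + 2) + (4b − 8)
  b² + 3b + 2 = ((1/4)b + 5/4)(4b − 8) + (12)
  4b − 8 = ((1/3)b − 2/3)(12) + (0)
The last nonzero remainder is the constant 12, so the polynomials are coprime and gcd = 1.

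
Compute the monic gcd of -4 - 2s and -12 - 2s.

Apply the Euclidean algorithm:
  -2s - 4 = (-2s - 12) + (8)
  -2s - 12 = (-(1/4)s - 3/2)(8) + (0)
The last nonzero remainder is the constant 8, so the polynomials are coprime and gcd = 1.

1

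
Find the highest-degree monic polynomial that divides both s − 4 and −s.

Apply the Euclidean algorithm:
  s − 4 = (−1)(−s) + (−4)
  −s = ((1/4)s)(−4) + (0)
The last nonzero remainder is the constant −4, so the polynomials are coprime and gcd = 1.

1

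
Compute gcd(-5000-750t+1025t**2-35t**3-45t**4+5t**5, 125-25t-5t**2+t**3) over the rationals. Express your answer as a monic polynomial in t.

25-10t+t**2

Repeated division with remainder:
  5t**5-45t**4-35t**3+1025t**2-750t-5000 = (5t**2-20t-10)(t**3-5t**2-25t+125) + (-150t**2+1500t-3750)
  t**3-5t**2-25t+125 = (-(1/150)t-1/30)(-150t**2+1500t-3750) + (0)
Last nonzero remainder: -150t**2+1500t-3750. Dividing through by -150 gives the monic gcd t**2-10t+25.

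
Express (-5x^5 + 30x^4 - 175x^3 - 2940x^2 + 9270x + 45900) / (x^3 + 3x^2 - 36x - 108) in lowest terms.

(-5x^3 + 75x^2 - 760x + 2550)/(x - 6)

Euclidean algorithm in ℚ[x]:
  -5x^5 + 30x^4 - 175x^3 - 2940x^2 + 9270x + 45900 = (-5x^2 + 45x - 490)(x^3 + 3x^2 - 36x - 108) + (-390x^2 - 3510x - 7020)
  x^3 + 3x^2 - 36x - 108 = (-(1/390)x + 1/65)(-390x^2 - 3510x - 7020) + (0)
Last nonzero remainder: -390x^2 - 3510x - 7020. Dividing through by -390 gives the monic gcd x^2 + 9x + 18.
Cancel x^2 + 9x + 18 from numerator and denominator to get the reduced form.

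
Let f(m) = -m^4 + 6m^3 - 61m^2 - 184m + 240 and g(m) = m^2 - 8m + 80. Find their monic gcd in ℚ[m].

Repeated division with remainder:
  -m^4 + 6m^3 - 61m^2 - 184m + 240 = (-m^2 - 2m + 3)(m^2 - 8m + 80) + (0)
The last nonzero remainder m^2 - 8m + 80 is already monic.

m^2 - 8m + 80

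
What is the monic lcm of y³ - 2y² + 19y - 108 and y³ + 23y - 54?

y⁴ - 4y³ + 23y² - 146y + 216

By polynomial division,
  y³ - 2y² + 19y - 108 = (y³ + 23y - 54) + (-2y² - 4y - 54)
  y³ + 23y - 54 = (-(1/2)y + 1)(-2y² - 4y - 54) + (0)
Last nonzero remainder: -2y² - 4y - 54. Dividing through by -2 gives the monic gcd y² + 2y + 27.
Then lcm(f, g) = f·g / gcd(f, g); expanding and making the result monic gives the answer.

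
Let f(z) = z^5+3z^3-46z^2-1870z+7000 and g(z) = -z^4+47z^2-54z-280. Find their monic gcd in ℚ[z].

z^3-2z^2-43z+140

Repeated division with remainder:
  z^5+3z^3-46z^2-1870z+7000 = (-z)(-z^4+47z^2-54z-280) + (50z^3-100z^2-2150z+7000)
  -z^4+47z^2-54z-280 = (-(1/50)z-1/25)(50z^3-100z^2-2150z+7000) + (0)
Last nonzero remainder: 50z^3-100z^2-2150z+7000. Dividing through by 50 gives the monic gcd z^3-2z^2-43z+140.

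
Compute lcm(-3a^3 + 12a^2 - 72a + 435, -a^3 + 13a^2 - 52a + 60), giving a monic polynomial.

Euclidean algorithm in ℚ[a]:
  -3a^3 + 12a^2 - 72a + 435 = (3)(-a^3 + 13a^2 - 52a + 60) + (-27a^2 + 84a + 255)
  -a^3 + 13a^2 - 52a + 60 = ((1/27)a - 89/243)(-27a^2 + 84a + 255) + (-(2485/81)a + 12425/81)
  -27a^2 + 84a + 255 = ((2187/2485)a + 4131/2485)(-(2485/81)a + 12425/81) + (0)
Last nonzero remainder: -(2485/81)a + 12425/81. Dividing through by -2485/81 gives the monic gcd a - 5.
Then lcm(f, g) = f·g / gcd(f, g); expanding and making the result monic gives the answer.

a^5 - 12a^4 + 68a^3 - 385a^2 + 1448a - 1740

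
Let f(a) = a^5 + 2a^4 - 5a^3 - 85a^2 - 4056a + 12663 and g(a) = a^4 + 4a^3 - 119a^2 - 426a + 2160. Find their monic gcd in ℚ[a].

Euclidean algorithm in ℚ[a]:
  a^5 + 2a^4 - 5a^3 - 85a^2 - 4056a + 12663 = (a - 2)(a^4 + 4a^3 - 119a^2 - 426a + 2160) + (122a^3 + 103a^2 - 7068a + 16983)
  a^4 + 4a^3 - 119a^2 - 426a + 2160 = ((1/122)a + 385/14884)(122a^3 + 103a^2 - 7068a + 16983) + (-(948555/14884)a^2 - (2845665/7442)a + 25610985/14884)
  122a^3 + 103a^2 - 7068a + 16983 = (-(1815848/948555)a + 9362036/948555)(-(948555/14884)a^2 - (2845665/7442)a + 25610985/14884) + (0)
Last nonzero remainder: -(948555/14884)a^2 - (2845665/7442)a + 25610985/14884. Dividing through by -948555/14884 gives the monic gcd a^2 + 6a - 27.

a^2 + 6a - 27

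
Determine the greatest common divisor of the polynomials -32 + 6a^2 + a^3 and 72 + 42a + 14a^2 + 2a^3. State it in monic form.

Repeated division with remainder:
  a^3 + 6a^2 - 32 = (1/2)(2a^3 + 14a^2 + 42a + 72) + (-a^2 - 21a - 68)
  2a^3 + 14a^2 + 42a + 72 = (-2a + 28)(-a^2 - 21a - 68) + (494a + 1976)
  -a^2 - 21a - 68 = (-(1/494)a - 17/494)(494a + 1976) + (0)
Last nonzero remainder: 494a + 1976. Dividing through by 494 gives the monic gcd a + 4.

4 + a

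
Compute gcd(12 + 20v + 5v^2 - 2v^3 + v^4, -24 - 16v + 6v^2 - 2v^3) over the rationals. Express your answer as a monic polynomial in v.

12 + 8v - 3v^2 + v^3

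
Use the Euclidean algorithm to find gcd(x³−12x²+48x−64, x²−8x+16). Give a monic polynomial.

Apply the Euclidean algorithm:
  x³−12x²+48x−64 = (x−4)(x²−8x+16) + (0)
The last nonzero remainder x²−8x+16 is already monic.

x²−8x+16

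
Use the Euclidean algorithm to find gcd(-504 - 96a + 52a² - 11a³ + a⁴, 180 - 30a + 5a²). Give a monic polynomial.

Repeated division with remainder:
  a⁴ - 11a³ + 52a² - 96a - 504 = ((1/5)a² - a - 14/5)(5a² - 30a + 180) + (0)
Last nonzero remainder: 5a² - 30a + 180. Dividing through by 5 gives the monic gcd a² - 6a + 36.

36 - 6a + a²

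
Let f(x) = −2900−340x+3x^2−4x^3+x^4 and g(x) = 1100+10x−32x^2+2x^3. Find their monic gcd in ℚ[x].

By polynomial division,
  x^4−4x^3+3x^2−340x−2900 = ((1/2)x+6)(2x^3−32x^2+10x+1100) + (190x^2−950x−9500)
  2x^3−32x^2+10x+1100 = ((1/95)x−11/95)(190x^2−950x−9500) + (0)
Last nonzero remainder: 190x^2−950x−9500. Dividing through by 190 gives the monic gcd x^2−5x−50.

−50−5x+x^2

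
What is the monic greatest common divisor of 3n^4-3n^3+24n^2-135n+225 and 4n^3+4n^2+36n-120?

n^2+3n+15

By polynomial division,
  3n^4-3n^3+24n^2-135n+225 = ((3/4)n-3/2)(4n^3+4n^2+36n-120) + (3n^2+9n+45)
  4n^3+4n^2+36n-120 = ((4/3)n-8/3)(3n^2+9n+45) + (0)
Last nonzero remainder: 3n^2+9n+45. Dividing through by 3 gives the monic gcd n^2+3n+15.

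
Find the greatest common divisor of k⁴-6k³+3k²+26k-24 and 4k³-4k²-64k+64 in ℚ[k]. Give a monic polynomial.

By polynomial division,
  k⁴-6k³+3k²+26k-24 = ((1/4)k-5/4)(4k³-4k²-64k+64) + (14k²-70k+56)
  4k³-4k²-64k+64 = ((2/7)k+8/7)(14k²-70k+56) + (0)
Last nonzero remainder: 14k²-70k+56. Dividing through by 14 gives the monic gcd k²-5k+4.

k²-5k+4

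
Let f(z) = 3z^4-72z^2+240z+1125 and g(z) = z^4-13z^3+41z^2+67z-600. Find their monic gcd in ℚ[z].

Repeated division with remainder:
  3z^4-72z^2+240z+1125 = (3)(z^4-13z^3+41z^2+67z-600) + (39z^3-195z^2+39z+2925)
  z^4-13z^3+41z^2+67z-600 = ((1/39)z-8/39)(39z^3-195z^2+39z+2925) + (0)
Last nonzero remainder: 39z^3-195z^2+39z+2925. Dividing through by 39 gives the monic gcd z^3-5z^2+z+75.

z^3-5z^2+z+75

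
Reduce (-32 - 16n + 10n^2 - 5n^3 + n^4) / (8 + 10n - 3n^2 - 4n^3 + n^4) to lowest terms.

(8 - 2n + n^2)/(-2 - n + n^2)

Euclidean algorithm in ℚ[n]:
  n^4 - 5n^3 + 10n^2 - 16n - 32 = (n^4 - 4n^3 - 3n^2 + 10n + 8) + (-n^3 + 13n^2 - 26n - 40)
  n^4 - 4n^3 - 3n^2 + 10n + 8 = (-n - 9)(-n^3 + 13n^2 - 26n - 40) + (88n^2 - 264n - 352)
  -n^3 + 13n^2 - 26n - 40 = (-(1/88)n + 5/44)(88n^2 - 264n - 352) + (0)
Last nonzero remainder: 88n^2 - 264n - 352. Dividing through by 88 gives the monic gcd n^2 - 3n - 4.
Cancel n^2 - 3n - 4 from numerator and denominator to get the reduced form.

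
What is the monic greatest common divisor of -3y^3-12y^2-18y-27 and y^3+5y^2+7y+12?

Apply the Euclidean algorithm:
  -3y^3-12y^2-18y-27 = (-3)(y^3+5y^2+7y+12) + (3y^2+3y+9)
  y^3+5y^2+7y+12 = ((1/3)y+4/3)(3y^2+3y+9) + (0)
Last nonzero remainder: 3y^2+3y+9. Dividing through by 3 gives the monic gcd y^2+y+3.

y^2+y+3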